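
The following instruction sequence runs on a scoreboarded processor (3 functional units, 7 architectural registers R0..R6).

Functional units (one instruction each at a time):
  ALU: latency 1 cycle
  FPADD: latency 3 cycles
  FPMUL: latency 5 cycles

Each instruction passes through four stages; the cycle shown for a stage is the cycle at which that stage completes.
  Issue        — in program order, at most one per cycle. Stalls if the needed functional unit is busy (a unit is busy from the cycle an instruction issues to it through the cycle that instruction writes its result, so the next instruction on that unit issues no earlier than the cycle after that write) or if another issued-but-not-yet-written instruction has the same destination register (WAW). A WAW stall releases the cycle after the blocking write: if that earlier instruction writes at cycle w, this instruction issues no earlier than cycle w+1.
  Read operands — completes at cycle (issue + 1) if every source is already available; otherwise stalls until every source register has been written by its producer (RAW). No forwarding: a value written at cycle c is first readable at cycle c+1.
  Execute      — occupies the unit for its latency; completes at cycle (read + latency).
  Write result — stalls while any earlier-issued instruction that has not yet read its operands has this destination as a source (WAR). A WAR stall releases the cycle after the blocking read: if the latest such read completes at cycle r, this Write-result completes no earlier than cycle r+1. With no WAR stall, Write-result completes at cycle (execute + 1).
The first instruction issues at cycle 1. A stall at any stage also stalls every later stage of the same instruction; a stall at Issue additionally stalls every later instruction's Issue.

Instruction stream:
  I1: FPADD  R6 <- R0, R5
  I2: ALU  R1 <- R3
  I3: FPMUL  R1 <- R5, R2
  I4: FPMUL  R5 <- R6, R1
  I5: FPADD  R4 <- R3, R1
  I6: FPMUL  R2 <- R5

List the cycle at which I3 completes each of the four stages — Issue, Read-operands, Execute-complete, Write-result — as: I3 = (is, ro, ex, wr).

[1] I1 dispatched to FPADD
[2] I1 operands ready | I2 dispatched to ALU
[3] I2 operands ready
[4] I2 complete
[5] I1 complete | R1←I2
[6] R6←I1 | I3 dispatched to FPMUL
[7] I3 operands ready
[12] I3 complete
[13] R1←I3
[14] I4 dispatched to FPMUL
[15] I4 operands ready | I5 dispatched to FPADD
[16] I5 operands ready
[19] I5 complete
[20] I4 complete | R4←I5
[21] R5←I4
[22] I6 dispatched to FPMUL
[23] I6 operands ready
[28] I6 complete
[29] R2←I6

I3 = (6, 7, 12, 13)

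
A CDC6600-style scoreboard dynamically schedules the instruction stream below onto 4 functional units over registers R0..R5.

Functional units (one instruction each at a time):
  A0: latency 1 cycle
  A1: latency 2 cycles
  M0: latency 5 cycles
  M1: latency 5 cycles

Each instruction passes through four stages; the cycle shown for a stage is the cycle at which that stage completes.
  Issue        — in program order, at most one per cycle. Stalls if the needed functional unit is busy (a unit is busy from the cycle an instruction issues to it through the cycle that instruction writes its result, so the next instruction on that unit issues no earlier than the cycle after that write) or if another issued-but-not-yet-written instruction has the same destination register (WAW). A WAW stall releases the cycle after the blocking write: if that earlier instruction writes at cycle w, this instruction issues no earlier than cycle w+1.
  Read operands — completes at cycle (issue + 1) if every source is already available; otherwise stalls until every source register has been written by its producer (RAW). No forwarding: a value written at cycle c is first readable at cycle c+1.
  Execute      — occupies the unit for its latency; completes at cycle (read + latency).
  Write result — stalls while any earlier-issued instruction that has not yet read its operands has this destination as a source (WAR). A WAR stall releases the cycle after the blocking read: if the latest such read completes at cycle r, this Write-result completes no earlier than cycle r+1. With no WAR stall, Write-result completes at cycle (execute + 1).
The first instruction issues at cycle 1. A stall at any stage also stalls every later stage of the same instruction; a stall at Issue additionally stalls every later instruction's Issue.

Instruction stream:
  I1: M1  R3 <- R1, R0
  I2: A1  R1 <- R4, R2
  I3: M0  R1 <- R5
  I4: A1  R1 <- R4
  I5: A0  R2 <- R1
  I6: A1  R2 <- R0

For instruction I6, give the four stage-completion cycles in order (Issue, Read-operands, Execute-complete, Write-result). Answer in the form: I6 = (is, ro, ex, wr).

[I1] 1/2/7/8
[I2] 2/3/5/6
[I3] 7/8/13/14  (WAW R1: wait I2 write@6)
[I4] 15/16/18/19  (WAW R1: wait I3 write@14)
[I5] 16/20/21/22  (RAW R1: wait I4 write@19)
[I6] 23/24/26/27  (WAW R2: wait I5 write@22)

I6 = (23, 24, 26, 27)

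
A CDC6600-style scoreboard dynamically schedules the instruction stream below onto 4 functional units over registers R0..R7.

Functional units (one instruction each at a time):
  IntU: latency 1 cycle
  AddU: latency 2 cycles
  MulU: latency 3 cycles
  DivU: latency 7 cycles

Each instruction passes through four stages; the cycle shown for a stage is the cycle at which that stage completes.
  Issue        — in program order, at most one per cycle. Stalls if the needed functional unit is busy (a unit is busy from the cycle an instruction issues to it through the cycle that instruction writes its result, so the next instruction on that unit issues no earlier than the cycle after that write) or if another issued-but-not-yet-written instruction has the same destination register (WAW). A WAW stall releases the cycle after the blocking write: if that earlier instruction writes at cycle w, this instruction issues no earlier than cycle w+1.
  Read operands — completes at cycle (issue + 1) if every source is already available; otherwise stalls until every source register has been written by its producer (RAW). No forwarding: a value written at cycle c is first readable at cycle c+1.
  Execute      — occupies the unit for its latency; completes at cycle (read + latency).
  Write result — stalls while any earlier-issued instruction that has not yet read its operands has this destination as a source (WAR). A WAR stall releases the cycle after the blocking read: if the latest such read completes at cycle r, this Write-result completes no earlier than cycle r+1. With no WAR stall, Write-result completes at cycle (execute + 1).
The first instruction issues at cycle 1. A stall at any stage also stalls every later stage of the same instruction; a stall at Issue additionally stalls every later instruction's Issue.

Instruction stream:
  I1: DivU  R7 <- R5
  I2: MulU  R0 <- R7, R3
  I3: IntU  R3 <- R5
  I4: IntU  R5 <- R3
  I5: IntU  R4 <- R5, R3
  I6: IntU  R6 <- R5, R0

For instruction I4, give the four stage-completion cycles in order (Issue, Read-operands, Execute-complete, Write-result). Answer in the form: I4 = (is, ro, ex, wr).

I4 = (13, 14, 15, 16)

I1: IS=1 RO=2 EX=9 WR=10
I2: IS=2 RO=11 EX=14 WR=15  [RAW R7: wait I1 write@10]
I3: IS=3 RO=4 EX=5 WR=12  [WAR R3: wait I2 read@11]
I4: IS=13 RO=14 EX=15 WR=16  [struct: IntU busy until I3 writes@12]
I5: IS=17 RO=18 EX=19 WR=20  [struct: IntU busy until I4 writes@16]
I6: IS=21 RO=22 EX=23 WR=24  [struct: IntU busy until I5 writes@20]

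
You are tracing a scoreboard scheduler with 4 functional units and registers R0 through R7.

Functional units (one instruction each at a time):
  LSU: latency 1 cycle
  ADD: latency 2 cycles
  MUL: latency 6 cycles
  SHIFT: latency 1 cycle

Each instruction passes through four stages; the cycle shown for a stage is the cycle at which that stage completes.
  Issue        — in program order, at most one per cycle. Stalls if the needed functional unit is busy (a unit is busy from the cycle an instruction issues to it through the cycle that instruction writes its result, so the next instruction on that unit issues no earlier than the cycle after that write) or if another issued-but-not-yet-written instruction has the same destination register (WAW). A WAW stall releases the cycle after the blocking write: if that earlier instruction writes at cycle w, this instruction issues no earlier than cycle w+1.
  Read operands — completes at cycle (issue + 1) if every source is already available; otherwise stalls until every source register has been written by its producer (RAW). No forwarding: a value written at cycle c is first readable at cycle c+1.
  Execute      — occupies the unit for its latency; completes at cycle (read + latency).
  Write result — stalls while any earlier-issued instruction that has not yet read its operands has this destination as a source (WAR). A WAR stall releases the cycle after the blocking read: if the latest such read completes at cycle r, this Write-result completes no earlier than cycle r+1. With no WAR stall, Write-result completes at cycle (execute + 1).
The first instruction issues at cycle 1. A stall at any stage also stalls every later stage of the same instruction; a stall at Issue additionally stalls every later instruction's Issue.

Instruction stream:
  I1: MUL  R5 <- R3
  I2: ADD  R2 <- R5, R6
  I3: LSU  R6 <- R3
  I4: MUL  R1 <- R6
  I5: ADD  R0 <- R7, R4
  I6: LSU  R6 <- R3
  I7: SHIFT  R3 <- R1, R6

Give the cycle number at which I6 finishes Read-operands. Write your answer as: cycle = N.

cycle = 16

  I1 | 1 | 2 | 8 | 9
  I2 | 2 | 10 | 12 | 13   RAW R5: wait I1 write@9
  I3 | 3 | 4 | 5 | 11   WAR R6: wait I2 read@10
  I4 | 10 | 12 | 18 | 19   struct: MUL busy until I1 writes@9 · RAW R6: wait I3 write@11
  I5 | 14 | 15 | 17 | 18   struct: ADD busy until I2 writes@13
  I6 | 15 | 16 | 17 | 18
  I7 | 16 | 20 | 21 | 22   RAW R1: wait I4 write@19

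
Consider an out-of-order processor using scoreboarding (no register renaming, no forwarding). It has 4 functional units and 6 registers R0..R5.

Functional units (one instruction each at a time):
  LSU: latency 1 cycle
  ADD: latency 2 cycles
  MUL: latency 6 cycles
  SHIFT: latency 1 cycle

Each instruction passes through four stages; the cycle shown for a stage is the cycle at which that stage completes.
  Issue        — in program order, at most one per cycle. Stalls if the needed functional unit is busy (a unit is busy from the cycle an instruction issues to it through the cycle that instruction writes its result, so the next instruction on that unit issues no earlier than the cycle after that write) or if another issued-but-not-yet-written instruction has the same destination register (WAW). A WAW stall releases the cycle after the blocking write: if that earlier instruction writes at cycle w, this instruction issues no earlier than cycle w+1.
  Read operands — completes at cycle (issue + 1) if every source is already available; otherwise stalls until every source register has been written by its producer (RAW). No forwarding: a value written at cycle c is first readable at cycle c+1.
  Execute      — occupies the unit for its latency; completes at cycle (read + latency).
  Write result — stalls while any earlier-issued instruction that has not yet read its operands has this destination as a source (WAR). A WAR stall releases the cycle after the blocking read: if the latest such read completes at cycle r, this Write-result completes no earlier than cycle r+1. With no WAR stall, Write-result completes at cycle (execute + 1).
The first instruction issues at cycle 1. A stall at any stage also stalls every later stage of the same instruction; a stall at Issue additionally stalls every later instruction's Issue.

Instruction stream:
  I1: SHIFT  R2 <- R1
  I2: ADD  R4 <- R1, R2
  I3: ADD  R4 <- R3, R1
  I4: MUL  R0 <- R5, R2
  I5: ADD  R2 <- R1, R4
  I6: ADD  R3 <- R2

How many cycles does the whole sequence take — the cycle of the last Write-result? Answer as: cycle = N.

cycle 1: issue I1 (SHIFT)
cycle 2: I1 read-ops · issue I2 (ADD)
cycle 3: I1 finished on SHIFT
cycle 4: I1→R2
cycle 5: I2 read-ops
cycle 7: I2 finished on ADD
cycle 8: I2→R4
cycle 9: issue I3 (ADD)
cycle 10: I3 read-ops · issue I4 (MUL)
cycle 11: I4 read-ops
cycle 12: I3 finished on ADD
cycle 13: I3→R4
cycle 14: issue I5 (ADD)
cycle 15: I5 read-ops
cycle 17: I4 finished on MUL · I5 finished on ADD
cycle 18: I4→R0 · I5→R2
cycle 19: issue I6 (ADD)
cycle 20: I6 read-ops
cycle 22: I6 finished on ADD
cycle 23: I6→R3

cycle = 23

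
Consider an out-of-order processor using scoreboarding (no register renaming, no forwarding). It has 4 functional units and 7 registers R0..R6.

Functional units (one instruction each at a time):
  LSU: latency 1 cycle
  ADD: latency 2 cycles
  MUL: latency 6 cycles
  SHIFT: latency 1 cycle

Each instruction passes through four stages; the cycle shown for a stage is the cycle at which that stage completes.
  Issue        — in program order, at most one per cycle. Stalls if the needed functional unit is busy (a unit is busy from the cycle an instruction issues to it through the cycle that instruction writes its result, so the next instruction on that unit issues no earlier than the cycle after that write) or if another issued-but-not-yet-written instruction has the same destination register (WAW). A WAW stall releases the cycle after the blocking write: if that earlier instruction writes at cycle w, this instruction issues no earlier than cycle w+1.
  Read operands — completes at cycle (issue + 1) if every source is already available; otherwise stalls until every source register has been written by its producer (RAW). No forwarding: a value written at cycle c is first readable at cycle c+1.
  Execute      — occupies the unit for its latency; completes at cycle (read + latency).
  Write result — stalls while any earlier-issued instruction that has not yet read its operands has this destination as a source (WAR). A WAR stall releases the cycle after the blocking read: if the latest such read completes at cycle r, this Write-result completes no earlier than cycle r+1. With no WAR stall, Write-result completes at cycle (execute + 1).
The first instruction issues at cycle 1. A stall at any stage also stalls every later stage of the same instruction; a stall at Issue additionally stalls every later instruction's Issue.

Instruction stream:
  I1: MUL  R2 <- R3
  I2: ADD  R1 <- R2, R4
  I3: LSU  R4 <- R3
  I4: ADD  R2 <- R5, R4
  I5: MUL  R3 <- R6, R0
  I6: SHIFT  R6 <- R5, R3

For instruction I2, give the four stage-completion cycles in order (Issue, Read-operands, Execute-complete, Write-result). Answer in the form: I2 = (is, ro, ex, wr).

I2 = (2, 10, 12, 13)

1) issue 1, read 2, done 8, write 9
2) issue 2, read 10, done 12, write 13  <RAW R2: wait I1 write@9>
3) issue 3, read 4, done 5, write 11  <WAR R4: wait I2 read@10>
4) issue 14, read 15, done 17, write 18  <struct: ADD busy until I2 writes@13>
5) issue 15, read 16, done 22, write 23
6) issue 16, read 24, done 25, write 26  <RAW R3: wait I5 write@23>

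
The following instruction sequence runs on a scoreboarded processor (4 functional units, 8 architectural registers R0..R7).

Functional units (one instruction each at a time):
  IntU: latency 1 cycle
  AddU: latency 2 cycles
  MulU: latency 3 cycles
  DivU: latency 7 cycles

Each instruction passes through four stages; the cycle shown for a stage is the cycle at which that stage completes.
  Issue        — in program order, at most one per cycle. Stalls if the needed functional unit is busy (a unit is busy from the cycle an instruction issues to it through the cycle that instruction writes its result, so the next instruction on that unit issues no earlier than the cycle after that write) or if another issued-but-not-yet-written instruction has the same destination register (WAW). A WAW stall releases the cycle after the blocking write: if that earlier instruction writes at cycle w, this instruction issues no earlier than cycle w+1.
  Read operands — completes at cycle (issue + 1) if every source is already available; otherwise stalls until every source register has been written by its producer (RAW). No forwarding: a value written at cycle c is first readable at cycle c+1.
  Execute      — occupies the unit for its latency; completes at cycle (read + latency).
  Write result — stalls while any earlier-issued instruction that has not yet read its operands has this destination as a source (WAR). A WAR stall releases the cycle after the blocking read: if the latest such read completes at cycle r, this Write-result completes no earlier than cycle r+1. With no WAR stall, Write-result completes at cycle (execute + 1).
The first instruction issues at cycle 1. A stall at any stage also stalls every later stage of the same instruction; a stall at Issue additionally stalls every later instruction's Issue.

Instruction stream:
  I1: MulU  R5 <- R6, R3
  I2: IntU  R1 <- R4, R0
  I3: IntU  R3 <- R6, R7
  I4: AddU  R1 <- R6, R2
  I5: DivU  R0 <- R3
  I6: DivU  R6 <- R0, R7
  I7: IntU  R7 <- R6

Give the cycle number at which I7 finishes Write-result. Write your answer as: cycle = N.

t=1  I1→MulU
t=2  I1 RO; I2→IntU
t=3  I2 RO
t=4  I2 EX
t=5  I1 EX; I2 WR R1
t=6  I1 WR R5; I3→IntU
t=7  I3 RO; I4→AddU
t=8  I3 EX; I4 RO; I5→DivU
t=9  I3 WR R3
t=10  I4 EX; I5 RO
t=11  I4 WR R1
t=17  I5 EX
t=18  I5 WR R0
t=19  I6→DivU
t=20  I6 RO; I7→IntU
t=27  I6 EX
t=28  I6 WR R6
t=29  I7 RO
t=30  I7 EX
t=31  I7 WR R7

cycle = 31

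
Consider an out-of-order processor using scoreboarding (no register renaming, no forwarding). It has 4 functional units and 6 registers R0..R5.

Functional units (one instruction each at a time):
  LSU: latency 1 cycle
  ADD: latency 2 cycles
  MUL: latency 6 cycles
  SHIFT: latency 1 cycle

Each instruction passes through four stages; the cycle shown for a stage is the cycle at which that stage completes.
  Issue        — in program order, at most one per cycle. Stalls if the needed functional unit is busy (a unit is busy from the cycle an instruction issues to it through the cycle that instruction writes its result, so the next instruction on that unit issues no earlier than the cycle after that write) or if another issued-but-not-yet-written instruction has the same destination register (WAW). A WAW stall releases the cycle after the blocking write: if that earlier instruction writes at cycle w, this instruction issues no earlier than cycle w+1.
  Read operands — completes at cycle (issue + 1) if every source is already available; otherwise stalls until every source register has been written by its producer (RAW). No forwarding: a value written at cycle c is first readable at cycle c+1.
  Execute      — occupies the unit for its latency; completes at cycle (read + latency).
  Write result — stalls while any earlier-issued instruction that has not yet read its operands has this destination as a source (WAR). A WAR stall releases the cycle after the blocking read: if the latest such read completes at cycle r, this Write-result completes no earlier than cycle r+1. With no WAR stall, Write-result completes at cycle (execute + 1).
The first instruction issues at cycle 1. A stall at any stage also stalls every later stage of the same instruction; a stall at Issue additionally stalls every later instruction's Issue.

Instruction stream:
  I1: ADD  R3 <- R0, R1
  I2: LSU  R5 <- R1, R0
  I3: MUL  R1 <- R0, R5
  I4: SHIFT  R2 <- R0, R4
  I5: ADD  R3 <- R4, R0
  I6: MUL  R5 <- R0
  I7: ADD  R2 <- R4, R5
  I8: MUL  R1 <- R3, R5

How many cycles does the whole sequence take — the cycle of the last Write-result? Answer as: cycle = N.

cycle = 31

[1] I1 issues→ADD
[2] I1 reads, I2 issues→LSU
[3] I2 reads, I3 issues→MUL
[4] I1 exec-done, I2 exec-done, I4 issues→SHIFT
[5] I1 writes R3, I2 writes R5, I4 reads
[6] I3 reads, I4 exec-done, I5 issues→ADD
[7] I4 writes R2, I5 reads
[9] I5 exec-done
[10] I5 writes R3
[12] I3 exec-done
[13] I3 writes R1
[14] I6 issues→MUL
[15] I6 reads, I7 issues→ADD
[21] I6 exec-done
[22] I6 writes R5
[23] I7 reads, I8 issues→MUL
[24] I8 reads
[25] I7 exec-done
[26] I7 writes R2
[30] I8 exec-done
[31] I8 writes R1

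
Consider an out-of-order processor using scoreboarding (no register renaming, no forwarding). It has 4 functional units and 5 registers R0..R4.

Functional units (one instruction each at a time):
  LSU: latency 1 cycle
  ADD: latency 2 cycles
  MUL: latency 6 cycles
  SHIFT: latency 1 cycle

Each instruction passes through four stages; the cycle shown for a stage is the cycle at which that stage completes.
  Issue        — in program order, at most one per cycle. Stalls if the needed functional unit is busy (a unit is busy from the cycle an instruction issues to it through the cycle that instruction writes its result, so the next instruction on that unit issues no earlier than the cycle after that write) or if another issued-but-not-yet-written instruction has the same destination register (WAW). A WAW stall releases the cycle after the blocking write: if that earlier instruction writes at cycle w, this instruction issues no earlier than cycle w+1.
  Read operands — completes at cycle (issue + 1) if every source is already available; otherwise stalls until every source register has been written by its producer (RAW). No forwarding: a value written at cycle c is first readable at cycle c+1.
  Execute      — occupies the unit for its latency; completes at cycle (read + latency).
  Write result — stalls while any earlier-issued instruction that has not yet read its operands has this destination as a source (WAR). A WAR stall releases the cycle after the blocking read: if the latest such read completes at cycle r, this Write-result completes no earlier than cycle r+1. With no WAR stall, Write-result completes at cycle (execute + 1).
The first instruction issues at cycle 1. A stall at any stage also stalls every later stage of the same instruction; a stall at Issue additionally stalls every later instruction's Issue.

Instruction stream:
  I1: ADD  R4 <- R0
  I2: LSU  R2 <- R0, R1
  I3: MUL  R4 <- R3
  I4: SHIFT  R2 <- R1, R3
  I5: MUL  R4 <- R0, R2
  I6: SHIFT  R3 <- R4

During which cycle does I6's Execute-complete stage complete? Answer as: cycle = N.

t=1  I1 dispatched to ADD
t=2  I1 operands ready; I2 dispatched to LSU
t=3  I2 operands ready
t=4  I1 complete; I2 complete
t=5  R4←I1; R2←I2
t=6  I3 dispatched to MUL
t=7  I3 operands ready; I4 dispatched to SHIFT
t=8  I4 operands ready
t=9  I4 complete
t=10  R2←I4
t=13  I3 complete
t=14  R4←I3
t=15  I5 dispatched to MUL
t=16  I5 operands ready; I6 dispatched to SHIFT
t=22  I5 complete
t=23  R4←I5
t=24  I6 operands ready
t=25  I6 complete
t=26  R3←I6

cycle = 25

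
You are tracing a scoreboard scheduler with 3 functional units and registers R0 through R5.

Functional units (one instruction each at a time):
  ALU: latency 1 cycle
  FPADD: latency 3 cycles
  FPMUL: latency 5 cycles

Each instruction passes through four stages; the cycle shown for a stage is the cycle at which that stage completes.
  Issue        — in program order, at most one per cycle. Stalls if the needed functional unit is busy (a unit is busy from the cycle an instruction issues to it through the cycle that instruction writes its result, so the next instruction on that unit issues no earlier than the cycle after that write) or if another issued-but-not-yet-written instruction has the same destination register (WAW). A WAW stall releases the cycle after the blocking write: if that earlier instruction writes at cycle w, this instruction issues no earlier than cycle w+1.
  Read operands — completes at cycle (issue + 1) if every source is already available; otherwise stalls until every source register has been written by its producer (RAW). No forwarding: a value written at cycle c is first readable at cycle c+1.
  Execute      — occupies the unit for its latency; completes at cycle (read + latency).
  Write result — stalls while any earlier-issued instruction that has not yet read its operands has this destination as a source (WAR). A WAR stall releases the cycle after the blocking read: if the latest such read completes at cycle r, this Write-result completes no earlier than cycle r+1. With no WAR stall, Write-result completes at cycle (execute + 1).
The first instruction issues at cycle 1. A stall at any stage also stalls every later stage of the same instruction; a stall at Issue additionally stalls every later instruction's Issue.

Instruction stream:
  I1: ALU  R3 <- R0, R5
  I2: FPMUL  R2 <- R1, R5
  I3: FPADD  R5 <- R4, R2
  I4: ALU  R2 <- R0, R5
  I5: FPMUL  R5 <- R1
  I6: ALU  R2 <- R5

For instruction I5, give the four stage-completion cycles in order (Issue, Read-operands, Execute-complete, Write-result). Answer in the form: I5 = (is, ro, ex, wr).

I5 = (15, 16, 21, 22)

I1 -> (1, 2, 3, 4)
I2 -> (2, 3, 8, 9)
I3 -> (3, 10, 13, 14)  // RAW R2: wait I2 write@9
I4 -> (10, 15, 16, 17)  // WAW R2: wait I2 write@9, RAW R5: wait I3 write@14
I5 -> (15, 16, 21, 22)  // WAW R5: wait I3 write@14
I6 -> (18, 23, 24, 25)  // struct: ALU busy until I4 writes@17, RAW R5: wait I5 write@22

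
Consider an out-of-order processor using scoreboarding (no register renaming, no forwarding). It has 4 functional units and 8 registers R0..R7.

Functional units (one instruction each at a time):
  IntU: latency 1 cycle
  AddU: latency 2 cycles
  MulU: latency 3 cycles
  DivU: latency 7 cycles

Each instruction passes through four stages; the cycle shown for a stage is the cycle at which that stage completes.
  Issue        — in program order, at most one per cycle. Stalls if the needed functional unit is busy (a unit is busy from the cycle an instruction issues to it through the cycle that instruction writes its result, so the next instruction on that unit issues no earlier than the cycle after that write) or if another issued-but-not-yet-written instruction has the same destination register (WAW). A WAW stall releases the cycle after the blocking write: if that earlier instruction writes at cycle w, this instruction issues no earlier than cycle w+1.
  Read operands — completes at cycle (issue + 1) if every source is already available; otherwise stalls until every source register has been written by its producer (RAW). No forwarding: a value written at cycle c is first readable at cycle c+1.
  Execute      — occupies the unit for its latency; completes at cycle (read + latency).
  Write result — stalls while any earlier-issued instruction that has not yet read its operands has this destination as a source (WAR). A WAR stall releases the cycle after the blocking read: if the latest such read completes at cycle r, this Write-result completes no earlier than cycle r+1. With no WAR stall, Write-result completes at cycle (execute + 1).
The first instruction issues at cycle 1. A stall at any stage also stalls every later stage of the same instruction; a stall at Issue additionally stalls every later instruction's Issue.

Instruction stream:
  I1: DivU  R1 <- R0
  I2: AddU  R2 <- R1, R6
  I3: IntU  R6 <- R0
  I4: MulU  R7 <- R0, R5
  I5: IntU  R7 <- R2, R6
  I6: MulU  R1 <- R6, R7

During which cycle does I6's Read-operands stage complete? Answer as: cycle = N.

I1 -> (1, 2, 9, 10)
I2 -> (2, 11, 13, 14)  // RAW R1: wait I1 write@10
I3 -> (3, 4, 5, 12)  // WAR R6: wait I2 read@11
I4 -> (4, 5, 8, 9)
I5 -> (13, 15, 16, 17)  // struct: IntU busy until I3 writes@12, RAW R2: wait I2 write@14
I6 -> (14, 18, 21, 22)  // RAW R7: wait I5 write@17

cycle = 18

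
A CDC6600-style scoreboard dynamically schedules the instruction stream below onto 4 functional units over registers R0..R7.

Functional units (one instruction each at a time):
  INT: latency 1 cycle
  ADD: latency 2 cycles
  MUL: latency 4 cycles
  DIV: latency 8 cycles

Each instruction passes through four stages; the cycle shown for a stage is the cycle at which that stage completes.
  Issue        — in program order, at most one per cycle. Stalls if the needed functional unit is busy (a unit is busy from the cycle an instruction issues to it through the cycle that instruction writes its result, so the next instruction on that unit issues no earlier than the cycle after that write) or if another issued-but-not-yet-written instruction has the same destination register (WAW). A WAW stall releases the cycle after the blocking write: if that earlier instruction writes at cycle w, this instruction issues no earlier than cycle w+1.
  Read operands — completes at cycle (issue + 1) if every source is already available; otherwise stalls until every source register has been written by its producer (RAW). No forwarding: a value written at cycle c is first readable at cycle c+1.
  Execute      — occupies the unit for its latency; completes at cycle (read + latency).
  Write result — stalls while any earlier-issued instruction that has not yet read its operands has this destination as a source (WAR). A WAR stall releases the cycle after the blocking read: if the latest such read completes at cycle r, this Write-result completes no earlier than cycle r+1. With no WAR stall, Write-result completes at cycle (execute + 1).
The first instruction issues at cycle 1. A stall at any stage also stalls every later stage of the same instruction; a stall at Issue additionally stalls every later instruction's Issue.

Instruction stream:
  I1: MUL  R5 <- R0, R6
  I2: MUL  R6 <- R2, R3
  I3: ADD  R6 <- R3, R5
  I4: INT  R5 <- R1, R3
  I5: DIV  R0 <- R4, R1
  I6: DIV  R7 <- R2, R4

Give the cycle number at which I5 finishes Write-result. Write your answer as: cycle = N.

cycle = 27

cycle 1: I1 dispatched to MUL
cycle 2: I1 operands ready
cycle 6: I1 complete
cycle 7: R5←I1
cycle 8: I2 dispatched to MUL
cycle 9: I2 operands ready
cycle 13: I2 complete
cycle 14: R6←I2
cycle 15: I3 dispatched to ADD
cycle 16: I3 operands ready; I4 dispatched to INT
cycle 17: I4 operands ready; I5 dispatched to DIV
cycle 18: I3 complete; I4 complete; I5 operands ready
cycle 19: R6←I3; R5←I4
cycle 26: I5 complete
cycle 27: R0←I5
cycle 28: I6 dispatched to DIV
cycle 29: I6 operands ready
cycle 37: I6 complete
cycle 38: R7←I6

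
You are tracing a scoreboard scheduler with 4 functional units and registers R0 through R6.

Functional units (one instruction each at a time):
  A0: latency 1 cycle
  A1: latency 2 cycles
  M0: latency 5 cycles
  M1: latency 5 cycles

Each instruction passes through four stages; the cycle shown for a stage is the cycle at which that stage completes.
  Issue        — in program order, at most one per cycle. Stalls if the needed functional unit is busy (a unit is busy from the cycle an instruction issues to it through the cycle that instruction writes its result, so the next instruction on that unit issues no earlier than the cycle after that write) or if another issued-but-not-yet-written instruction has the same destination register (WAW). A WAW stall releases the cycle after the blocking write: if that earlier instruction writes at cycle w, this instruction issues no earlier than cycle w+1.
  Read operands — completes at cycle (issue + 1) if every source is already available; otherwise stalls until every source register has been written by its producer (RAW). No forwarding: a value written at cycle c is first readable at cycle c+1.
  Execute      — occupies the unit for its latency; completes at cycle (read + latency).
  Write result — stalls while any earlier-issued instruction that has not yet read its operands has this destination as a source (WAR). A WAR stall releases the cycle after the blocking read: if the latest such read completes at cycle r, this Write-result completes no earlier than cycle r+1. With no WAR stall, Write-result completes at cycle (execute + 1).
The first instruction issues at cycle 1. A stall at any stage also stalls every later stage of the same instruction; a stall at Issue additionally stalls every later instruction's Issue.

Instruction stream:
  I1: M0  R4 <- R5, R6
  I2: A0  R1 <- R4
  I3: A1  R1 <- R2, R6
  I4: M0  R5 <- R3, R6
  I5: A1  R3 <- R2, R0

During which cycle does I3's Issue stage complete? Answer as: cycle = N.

cycle = 12

t=1  I1 dispatched to M0
t=2  I1 operands ready · I2 dispatched to A0
t=7  I1 complete
t=8  R4←I1
t=9  I2 operands ready
t=10  I2 complete
t=11  R1←I2
t=12  I3 dispatched to A1
t=13  I3 operands ready · I4 dispatched to M0
t=14  I4 operands ready
t=15  I3 complete
t=16  R1←I3
t=17  I5 dispatched to A1
t=18  I5 operands ready
t=19  I4 complete
t=20  R5←I4 · I5 complete
t=21  R3←I5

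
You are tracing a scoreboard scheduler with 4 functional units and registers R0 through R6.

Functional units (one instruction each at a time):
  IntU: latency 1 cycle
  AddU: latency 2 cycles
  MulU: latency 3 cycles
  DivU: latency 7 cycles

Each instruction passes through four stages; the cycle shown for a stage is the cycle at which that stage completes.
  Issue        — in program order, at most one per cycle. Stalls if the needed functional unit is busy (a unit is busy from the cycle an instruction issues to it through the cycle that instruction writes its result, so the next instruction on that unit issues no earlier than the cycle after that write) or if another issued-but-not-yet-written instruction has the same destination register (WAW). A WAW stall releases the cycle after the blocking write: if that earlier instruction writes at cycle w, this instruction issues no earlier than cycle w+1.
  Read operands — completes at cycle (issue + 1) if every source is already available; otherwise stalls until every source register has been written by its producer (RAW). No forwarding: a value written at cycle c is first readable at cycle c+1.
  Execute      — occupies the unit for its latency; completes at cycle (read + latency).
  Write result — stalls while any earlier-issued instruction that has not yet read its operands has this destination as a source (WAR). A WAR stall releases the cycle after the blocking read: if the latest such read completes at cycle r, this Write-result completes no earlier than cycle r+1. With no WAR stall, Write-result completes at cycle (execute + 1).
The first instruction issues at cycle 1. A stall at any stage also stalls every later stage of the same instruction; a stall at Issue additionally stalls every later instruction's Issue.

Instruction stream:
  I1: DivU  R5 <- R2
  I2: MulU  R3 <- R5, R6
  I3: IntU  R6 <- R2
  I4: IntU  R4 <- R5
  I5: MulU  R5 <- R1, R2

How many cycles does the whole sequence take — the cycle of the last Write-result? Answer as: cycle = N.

cycle = 21

1) issue 1, read 2, done 9, write 10
2) issue 2, read 11, done 14, write 15  <RAW R5: wait I1 write@10>
3) issue 3, read 4, done 5, write 12  <WAR R6: wait I2 read@11>
4) issue 13, read 14, done 15, write 16  <struct: IntU busy until I3 writes@12>
5) issue 16, read 17, done 20, write 21  <struct: MulU busy until I2 writes@15>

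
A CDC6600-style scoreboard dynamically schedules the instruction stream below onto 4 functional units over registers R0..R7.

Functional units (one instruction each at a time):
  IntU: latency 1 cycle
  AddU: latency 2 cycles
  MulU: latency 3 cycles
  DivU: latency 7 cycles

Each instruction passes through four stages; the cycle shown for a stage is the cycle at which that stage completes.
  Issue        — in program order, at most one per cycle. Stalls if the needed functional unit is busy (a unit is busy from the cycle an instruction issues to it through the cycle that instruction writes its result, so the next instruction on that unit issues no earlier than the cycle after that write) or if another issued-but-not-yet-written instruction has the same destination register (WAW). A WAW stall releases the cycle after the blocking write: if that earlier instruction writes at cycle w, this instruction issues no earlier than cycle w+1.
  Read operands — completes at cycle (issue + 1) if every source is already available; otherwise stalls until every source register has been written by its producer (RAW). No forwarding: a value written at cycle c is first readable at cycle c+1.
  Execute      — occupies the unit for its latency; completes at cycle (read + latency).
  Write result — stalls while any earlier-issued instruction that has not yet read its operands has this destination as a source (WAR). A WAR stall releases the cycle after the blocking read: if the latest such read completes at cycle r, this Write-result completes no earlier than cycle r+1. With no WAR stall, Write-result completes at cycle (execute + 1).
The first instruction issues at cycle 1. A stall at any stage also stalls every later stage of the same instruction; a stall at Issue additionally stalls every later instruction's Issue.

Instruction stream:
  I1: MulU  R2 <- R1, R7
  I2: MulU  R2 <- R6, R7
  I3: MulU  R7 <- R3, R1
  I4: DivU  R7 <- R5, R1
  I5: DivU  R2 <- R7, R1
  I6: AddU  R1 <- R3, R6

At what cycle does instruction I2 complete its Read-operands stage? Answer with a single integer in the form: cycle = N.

t=1  I1→MulU
t=2  I1 RO
t=5  I1 EX
t=6  I1 WR R2
t=7  I2→MulU
t=8  I2 RO
t=11  I2 EX
t=12  I2 WR R2
t=13  I3→MulU
t=14  I3 RO
t=17  I3 EX
t=18  I3 WR R7
t=19  I4→DivU
t=20  I4 RO
t=27  I4 EX
t=28  I4 WR R7
t=29  I5→DivU
t=30  I5 RO | I6→AddU
t=31  I6 RO
t=33  I6 EX
t=34  I6 WR R1
t=37  I5 EX
t=38  I5 WR R2

cycle = 8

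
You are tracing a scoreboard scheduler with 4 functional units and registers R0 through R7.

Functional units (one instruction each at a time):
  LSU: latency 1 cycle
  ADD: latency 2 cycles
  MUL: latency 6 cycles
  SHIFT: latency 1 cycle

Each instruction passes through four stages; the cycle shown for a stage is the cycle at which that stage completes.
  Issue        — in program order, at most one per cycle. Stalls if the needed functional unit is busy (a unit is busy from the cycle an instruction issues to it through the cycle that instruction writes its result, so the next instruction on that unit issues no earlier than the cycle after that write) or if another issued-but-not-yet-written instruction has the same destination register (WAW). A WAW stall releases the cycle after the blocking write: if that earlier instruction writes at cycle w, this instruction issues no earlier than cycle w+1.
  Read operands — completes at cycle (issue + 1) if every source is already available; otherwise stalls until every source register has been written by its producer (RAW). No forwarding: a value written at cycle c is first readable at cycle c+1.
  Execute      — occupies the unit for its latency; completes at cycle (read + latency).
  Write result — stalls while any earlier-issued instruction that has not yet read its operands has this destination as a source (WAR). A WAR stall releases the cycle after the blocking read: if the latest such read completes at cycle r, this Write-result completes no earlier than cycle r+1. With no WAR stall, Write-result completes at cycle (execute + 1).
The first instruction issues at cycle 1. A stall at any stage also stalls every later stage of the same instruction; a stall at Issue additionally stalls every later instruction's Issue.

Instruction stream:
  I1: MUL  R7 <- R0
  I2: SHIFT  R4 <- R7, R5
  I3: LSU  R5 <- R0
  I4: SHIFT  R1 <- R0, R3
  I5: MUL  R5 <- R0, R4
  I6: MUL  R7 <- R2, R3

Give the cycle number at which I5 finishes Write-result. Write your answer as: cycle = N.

t=1  I1→MUL
t=2  I1 RO, I2→SHIFT
t=3  I3→LSU
t=4  I3 RO
t=5  I3 EX
t=8  I1 EX
t=9  I1 WR R7
t=10  I2 RO
t=11  I2 EX, I3 WR R5
t=12  I2 WR R4
t=13  I4→SHIFT
t=14  I4 RO, I5→MUL
t=15  I4 EX, I5 RO
t=16  I4 WR R1
t=21  I5 EX
t=22  I5 WR R5
t=23  I6→MUL
t=24  I6 RO
t=30  I6 EX
t=31  I6 WR R7

cycle = 22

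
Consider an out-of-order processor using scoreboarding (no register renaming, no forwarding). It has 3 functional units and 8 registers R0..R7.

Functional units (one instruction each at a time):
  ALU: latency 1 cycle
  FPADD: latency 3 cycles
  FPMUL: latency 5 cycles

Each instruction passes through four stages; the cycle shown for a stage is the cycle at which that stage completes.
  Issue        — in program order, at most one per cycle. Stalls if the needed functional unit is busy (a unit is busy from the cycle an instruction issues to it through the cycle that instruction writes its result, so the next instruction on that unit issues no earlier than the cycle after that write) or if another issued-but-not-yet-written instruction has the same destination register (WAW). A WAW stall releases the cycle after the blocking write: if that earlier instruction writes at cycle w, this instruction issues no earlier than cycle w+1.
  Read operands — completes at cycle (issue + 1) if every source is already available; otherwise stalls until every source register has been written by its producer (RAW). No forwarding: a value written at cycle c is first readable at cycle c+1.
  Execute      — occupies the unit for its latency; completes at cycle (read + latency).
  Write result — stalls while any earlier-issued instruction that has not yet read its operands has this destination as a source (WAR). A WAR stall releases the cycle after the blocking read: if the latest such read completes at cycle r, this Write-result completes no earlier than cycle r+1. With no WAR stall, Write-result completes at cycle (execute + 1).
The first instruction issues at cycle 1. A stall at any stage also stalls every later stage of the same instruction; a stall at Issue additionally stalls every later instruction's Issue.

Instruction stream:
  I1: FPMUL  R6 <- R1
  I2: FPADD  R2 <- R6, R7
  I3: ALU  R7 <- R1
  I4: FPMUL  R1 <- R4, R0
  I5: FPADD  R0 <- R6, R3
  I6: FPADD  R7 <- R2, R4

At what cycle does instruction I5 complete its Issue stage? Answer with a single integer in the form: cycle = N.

I1 -> (1, 2, 7, 8)
I2 -> (2, 9, 12, 13)  // RAW R6: wait I1 write@8
I3 -> (3, 4, 5, 10)  // WAR R7: wait I2 read@9
I4 -> (9, 10, 15, 16)  // struct: FPMUL busy until I1 writes@8
I5 -> (14, 15, 18, 19)  // struct: FPADD busy until I2 writes@13
I6 -> (20, 21, 24, 25)  // struct: FPADD busy until I5 writes@19

cycle = 14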